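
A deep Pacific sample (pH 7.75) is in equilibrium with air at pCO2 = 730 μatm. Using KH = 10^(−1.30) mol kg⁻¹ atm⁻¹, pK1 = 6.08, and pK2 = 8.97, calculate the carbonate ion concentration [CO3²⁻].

[CO3²⁻] = 0.103 mmol/kg

[CO2*] = KH · pCO2 = 10^(−1.30) × 730×10^-6 = 3.659×10^-5 mol/kg
α₀ = 1/(1 + K1/[H⁺] + K1K2/[H⁺]²) = 1/(1 + 10^+1.67 + 10^+0.45) = 0.01977
DIC = [CO2*]/α₀ = 3.659×10^-5 / 0.01977 = 1.851 mmol/kg
[CO3²⁻] = α₂·DIC; α₂ = 0.05571, so [CO3²⁻] = 0.05571 × 1.851 = 0.103 mmol/kg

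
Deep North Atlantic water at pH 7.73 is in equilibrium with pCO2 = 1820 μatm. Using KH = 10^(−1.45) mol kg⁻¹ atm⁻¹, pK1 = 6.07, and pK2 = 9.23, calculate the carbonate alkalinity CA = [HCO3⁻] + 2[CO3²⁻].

CA = 3.14 mmol/kg

[CO2*] = KH · pCO2 = 10^(−1.45) × 1820×10^-6 = 6.458×10^-5 mol/kg
α₀ = 1/(1 + K1/[H⁺] + K1K2/[H⁺]²) = 1/(1 + 10^+1.66 + 10^+0.16) = 0.02077
DIC = [CO2*]/α₀ = 6.458×10^-5 / 0.02077 = 3.110 mmol/kg
CA = (α₁ + 2α₂)·DIC = (0.9492 + 2×0.03002) × 3.110 = 3.14 mmol/kg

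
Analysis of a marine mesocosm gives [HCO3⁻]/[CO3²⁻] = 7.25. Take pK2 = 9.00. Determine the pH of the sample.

pH = 8.14

From K2 = [H⁺][CO3²⁻]/[HCO3⁻]:  pH = pK2 − log₁₀([HCO3⁻]/[CO3²⁻])
log₁₀(7.25) = +0.860
pH = 9.00 − (+0.860) = 8.14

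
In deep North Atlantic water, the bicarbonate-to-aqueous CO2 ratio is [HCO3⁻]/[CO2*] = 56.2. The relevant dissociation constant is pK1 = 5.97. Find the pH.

pH = 7.72

From K1 = [H⁺][HCO3⁻]/[CO2*]:  pH = pK1 + log₁₀([HCO3⁻]/[CO2*])
log₁₀(56.2) = +1.750
pH = 5.97 + (+1.750) = 7.72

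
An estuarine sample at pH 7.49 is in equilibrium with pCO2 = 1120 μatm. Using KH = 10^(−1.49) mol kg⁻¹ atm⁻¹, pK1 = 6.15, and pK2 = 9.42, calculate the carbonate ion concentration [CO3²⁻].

[CO2*] = KH · pCO2 = 10^(−1.49) × 1120×10^-6 = 3.624×10^-5 mol/kg
α₀ = 1/(1 + K1/[H⁺] + K1K2/[H⁺]²) = 1/(1 + 10^+1.34 + 10^-0.59) = 0.04323
DIC = [CO2*]/α₀ = 3.624×10^-5 / 0.04323 = 0.8385 mmol/kg
[CO3²⁻] = α₂·DIC; α₂ = 0.01111, so [CO3²⁻] = 0.01111 × 0.8385 = 0.00932 mmol/kg = 9.32 μmol/kg

[CO3²⁻] = 9.32 μmol/kg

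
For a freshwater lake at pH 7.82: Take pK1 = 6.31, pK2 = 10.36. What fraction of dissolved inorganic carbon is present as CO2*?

α₀ = 1 / (1 + K1/[H⁺] + K1K2/[H⁺]²) = 1 / (1 + 10^+1.51 + 10^-1.03)
   = 1 / (1 + 32.359 + 0.093325) = 1/33.453 = 0.02989

α₀ = 0.0299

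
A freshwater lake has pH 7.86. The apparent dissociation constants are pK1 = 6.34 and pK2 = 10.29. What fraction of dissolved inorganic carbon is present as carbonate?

α₂ = 1 / (1 + [H⁺]/K2 + [H⁺]²/(K1K2)) = 1 / (1 + 10^+2.43 + 10^+0.91)
   = 1 / (1 + 269.15 + 8.1283) = 1/278.28 = 0.003593

α₂ = 0.00359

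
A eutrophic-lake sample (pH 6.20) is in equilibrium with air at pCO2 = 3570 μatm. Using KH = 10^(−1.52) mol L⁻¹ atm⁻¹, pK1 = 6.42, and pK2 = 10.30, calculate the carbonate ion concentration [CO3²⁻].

[CO3²⁻] = 0.00516 μmol/L

[CO2*] = KH · pCO2 = 10^(−1.52) × 3570×10^-6 = 1.078×10^-4 mol/L
α₀ = 1/(1 + K1/[H⁺] + K1K2/[H⁺]²) = 1/(1 + 10^-0.22 + 10^-4.32) = 0.6240
DIC = [CO2*]/α₀ = 1.078×10^-4 / 0.6240 = 0.1728 mmol/L
[CO3²⁻] = α₂·DIC; α₂ = 2.987×10^-5, so [CO3²⁻] = 2.987×10^-5 × 0.1728 = 5.16×10^-6 mmol/L = 0.00516 μmol/L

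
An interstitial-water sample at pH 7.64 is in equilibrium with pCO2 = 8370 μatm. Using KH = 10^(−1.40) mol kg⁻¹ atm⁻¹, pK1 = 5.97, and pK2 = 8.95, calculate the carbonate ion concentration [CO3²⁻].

[CO2*] = KH · pCO2 = 10^(−1.40) × 8370×10^-6 = 3.332×10^-4 mol/kg
α₀ = 1/(1 + K1/[H⁺] + K1K2/[H⁺]²) = 1/(1 + 10^+1.67 + 10^+0.36) = 0.01997
DIC = [CO2*]/α₀ = 3.332×10^-4 / 0.01997 = 16.68 mmol/kg
[CO3²⁻] = α₂·DIC; α₂ = 0.04576, so [CO3²⁻] = 0.04576 × 16.68 = 0.763 mmol/kg

[CO3²⁻] = 0.763 mmol/kg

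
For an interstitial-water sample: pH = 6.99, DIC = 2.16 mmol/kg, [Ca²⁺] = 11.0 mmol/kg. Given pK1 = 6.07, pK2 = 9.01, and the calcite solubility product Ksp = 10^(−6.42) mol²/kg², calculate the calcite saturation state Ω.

α₂ = 1 / (1 + [H⁺]/K2 + [H⁺]²/(K1K2)) = 1 / (1 + 10^+2.02 + 10^+1.10)
   = 1 / (1 + 104.71 + 12.589) = 1/118.30 = 0.008453
[CO3²⁻] = α₂ × DIC = 0.008453 × 2.16 = 0.01826 mmol/kg = 18.26 μmol/kg
Ksp = 10^(−6.42) = 3.802×10^-7
Ω = [Ca²⁺][CO3²⁻]/Ksp = (11.0×10^-3)(1.826×10^-5) / 3.802×10^-7 = 0.528

Ω = 0.528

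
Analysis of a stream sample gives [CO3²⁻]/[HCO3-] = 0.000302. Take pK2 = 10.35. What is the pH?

From K2 = [H⁺][CO3²⁻]/[HCO3-]:  pH = pK2 + log₁₀([CO3²⁻]/[HCO3-])
log₁₀(0.000302) = -3.520
pH = 10.35 + (-3.520) = 6.83

pH = 6.83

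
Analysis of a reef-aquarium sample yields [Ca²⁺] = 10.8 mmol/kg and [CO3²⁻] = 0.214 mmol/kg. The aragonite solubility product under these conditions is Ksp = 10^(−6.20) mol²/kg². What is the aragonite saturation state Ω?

Ω = 3.66

Ksp = 10^(−6.20) = 6.310×10^-7
Ω = [Ca²⁺][CO3²⁻]/Ksp = (10.8×10^-3)(0.214×10^-3) / 6.310×10^-7 = 3.66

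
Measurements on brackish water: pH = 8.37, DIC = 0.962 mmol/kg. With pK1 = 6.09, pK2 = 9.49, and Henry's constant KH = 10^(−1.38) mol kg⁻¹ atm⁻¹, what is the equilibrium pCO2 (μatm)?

α₀ = 1 / (1 + K1/[H⁺] + K1K2/[H⁺]²) = 1 / (1 + 10^+2.28 + 10^+1.16)
   = 1 / (1 + 190.55 + 14.454) = 1/206.00 = 0.004854
[CO2*] = α₀ × DIC = 0.004854 × 0.962 = 0.004670 mmol/kg = 4.670 μmol/kg
pCO2 = [CO2*]/KH = 4.670×10^-6 / 4.169×10^-2 = 112 μatm

pCO2 = 112 μatm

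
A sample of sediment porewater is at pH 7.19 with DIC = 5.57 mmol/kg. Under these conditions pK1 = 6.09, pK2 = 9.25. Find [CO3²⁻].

α₂ = 1 / (1 + [H⁺]/K2 + [H⁺]²/(K1K2)) = 1 / (1 + 10^+2.06 + 10^+0.96)
   = 1 / (1 + 114.82 + 9.1201) = 1/124.94 = 0.008004
[CO3²⁻] = α₂ × DIC = 0.008004 × 5.57 = 0.0446 mmol/kg

[CO3²⁻] = 0.0446 mmol/kg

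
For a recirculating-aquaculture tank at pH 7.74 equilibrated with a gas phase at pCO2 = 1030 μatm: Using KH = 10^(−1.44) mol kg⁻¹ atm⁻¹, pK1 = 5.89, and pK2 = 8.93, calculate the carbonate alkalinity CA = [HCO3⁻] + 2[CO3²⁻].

CA = 2.99 mmol/kg

[CO2*] = KH · pCO2 = 10^(−1.44) × 1030×10^-6 = 3.740×10^-5 mol/kg
α₀ = 1/(1 + K1/[H⁺] + K1K2/[H⁺]²) = 1/(1 + 10^+1.85 + 10^+0.66) = 0.01309
DIC = [CO2*]/α₀ = 3.740×10^-5 / 0.01309 = 2.856 mmol/kg
CA = (α₁ + 2α₂)·DIC = (0.9270 + 2×0.05986) × 2.856 = 2.99 mmol/kg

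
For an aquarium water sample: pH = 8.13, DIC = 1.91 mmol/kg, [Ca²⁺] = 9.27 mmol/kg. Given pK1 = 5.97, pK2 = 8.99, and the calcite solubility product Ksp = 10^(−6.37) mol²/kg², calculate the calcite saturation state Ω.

α₂ = 1 / (1 + [H⁺]/K2 + [H⁺]²/(K1K2)) = 1 / (1 + 10^+0.86 + 10^-1.30)
   = 1 / (1 + 7.2444 + 0.050119) = 1/8.2945 = 0.1206
[CO3²⁻] = α₂ × DIC = 0.1206 × 1.91 = 0.2303 mmol/kg
Ksp = 10^(−6.37) = 4.266×10^-7
Ω = [Ca²⁺][CO3²⁻]/Ksp = (9.27×10^-3)(2.303×10^-4) / 4.266×10^-7 = 5.00

Ω = 5.00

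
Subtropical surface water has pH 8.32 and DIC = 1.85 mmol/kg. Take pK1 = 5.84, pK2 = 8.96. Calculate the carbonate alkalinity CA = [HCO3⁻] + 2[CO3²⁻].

CA = 2.19 mmol/kg

CA = [HCO3⁻] + 2[CO3²⁻] = (α₁ + 2α₂)·DIC
At pH 8.32: [H⁺]/K1 = 10^-2.48 = 0.0033113, K2/[H⁺] = 10^-0.64 = 0.22909
α₁ = 1/(1 + 0.0033113 + 0.22909) = 1/1.2324 = 0.8114; α₂ = α₁·K2/[H⁺] = 0.1859
α₁ + 2α₂ = 1.1832
CA = 1.1832 × 1.85 = 2.19 mmol/kg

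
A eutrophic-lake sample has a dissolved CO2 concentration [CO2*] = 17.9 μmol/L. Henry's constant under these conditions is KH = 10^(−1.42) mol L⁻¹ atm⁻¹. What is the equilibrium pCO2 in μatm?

KH = 10^(−1.42) = 3.802×10^-2 mol L⁻¹ atm⁻¹
pCO2 = [CO2*]/KH = 17.9×10^-6 / 3.802×10^-2 = 4.71×10^-4 atm = 471 μatm

pCO2 = 471 μatm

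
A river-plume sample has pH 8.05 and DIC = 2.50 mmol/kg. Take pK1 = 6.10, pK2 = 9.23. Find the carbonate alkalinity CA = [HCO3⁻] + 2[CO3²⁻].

CA = [HCO3⁻] + 2[CO3²⁻] = (α₁ + 2α₂)·DIC
At pH 8.05: [H⁺]/K1 = 10^-1.95 = 0.011220, K2/[H⁺] = 10^-1.18 = 0.066069
α₁ = 1/(1 + 0.011220 + 0.066069) = 1/1.0773 = 0.9283; α₂ = α₁·K2/[H⁺] = 0.06133
α₁ + 2α₂ = 1.0509
CA = 1.0509 × 2.50 = 2.63 mmol/kg

CA = 2.63 mmol/kg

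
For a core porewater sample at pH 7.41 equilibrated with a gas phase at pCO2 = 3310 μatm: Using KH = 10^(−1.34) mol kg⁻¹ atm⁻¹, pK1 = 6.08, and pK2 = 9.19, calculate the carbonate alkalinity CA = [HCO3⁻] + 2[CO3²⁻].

[CO2*] = KH · pCO2 = 10^(−1.34) × 3310×10^-6 = 1.513×10^-4 mol/kg
α₀ = 1/(1 + K1/[H⁺] + K1K2/[H⁺]²) = 1/(1 + 10^+1.33 + 10^-0.45) = 0.04399
DIC = [CO2*]/α₀ = 1.513×10^-4 / 0.04399 = 3.440 mmol/kg
CA = (α₁ + 2α₂)·DIC = (0.9404 + 2×0.01561) × 3.440 = 3.34 mmol/kg

CA = 3.34 mmol/kg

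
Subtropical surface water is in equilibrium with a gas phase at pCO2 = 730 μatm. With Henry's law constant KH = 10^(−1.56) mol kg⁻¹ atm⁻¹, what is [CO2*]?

KH = 10^(−1.56) = 2.754×10^-2 mol kg⁻¹ atm⁻¹
[CO2*] = KH · pCO2 = 2.754×10^-2 × 730×10^-6 atm = 2.01×10^-5 mol/kg

[CO2*] = 20.1 μmol/kg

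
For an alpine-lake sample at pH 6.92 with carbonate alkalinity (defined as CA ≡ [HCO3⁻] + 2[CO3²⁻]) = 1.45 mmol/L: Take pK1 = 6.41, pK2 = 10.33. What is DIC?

CA = [HCO3⁻] + 2[CO3²⁻] = (α₁ + 2α₂)·DIC
At pH 6.92: [H⁺]/K1 = 10^-0.51 = 0.30903, K2/[H⁺] = 10^-3.41 = 0.00038905
α₁ = 1/(1 + 0.30903 + 0.00038905) = 1/1.3094 = 0.7637; α₂ = α₁·K2/[H⁺] = 0.0002971
α₁ + 2α₂ = 0.7643
DIC = CA / (α₁ + 2α₂) = 1.45 / 0.7643 = 1.90 mmol/L

DIC = 1.90 mmol/L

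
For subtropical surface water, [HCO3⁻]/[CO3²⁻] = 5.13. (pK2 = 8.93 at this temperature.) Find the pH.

pH = 8.22

From K2 = [H⁺][CO3²⁻]/[HCO3⁻]:  pH = pK2 − log₁₀([HCO3⁻]/[CO3²⁻])
log₁₀(5.13) = +0.710
pH = 8.93 − (+0.710) = 8.22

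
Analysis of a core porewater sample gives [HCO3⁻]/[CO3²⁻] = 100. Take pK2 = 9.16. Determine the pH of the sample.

From K2 = [H⁺][CO3²⁻]/[HCO3⁻]:  pH = pK2 − log₁₀([HCO3⁻]/[CO3²⁻])
log₁₀(100) = +2.000
pH = 9.16 − (+2.000) = 7.16

pH = 7.16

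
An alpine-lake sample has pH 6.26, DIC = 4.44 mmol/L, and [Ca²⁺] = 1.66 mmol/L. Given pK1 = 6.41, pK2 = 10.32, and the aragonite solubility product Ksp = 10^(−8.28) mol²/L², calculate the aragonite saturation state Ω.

α₂ = 1 / (1 + [H⁺]/K2 + [H⁺]²/(K1K2)) = 1 / (1 + 10^+4.06 + 10^+4.21)
   = 1 / (1 + 1.1482×10^4 + 1.6218×10^4) = 1/2.7701×10^4 = 3.610×10^-5
[CO3²⁻] = α₂ × DIC = 3.610×10^-5 × 4.44 = 0.0001603 mmol/L = 0.1603 μmol/L
Ksp = 10^(−8.28) = 5.248×10^-9
Ω = [Ca²⁺][CO3²⁻]/Ksp = (1.66×10^-3)(1.603×10^-7) / 5.248×10^-9 = 0.0507

Ω = 0.0507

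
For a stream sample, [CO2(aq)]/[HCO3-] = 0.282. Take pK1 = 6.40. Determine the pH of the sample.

pH = 6.95

From K1 = [H⁺][HCO3-]/[CO2(aq)]:  pH = pK1 − log₁₀([CO2(aq)]/[HCO3-])
log₁₀(0.282) = -0.550
pH = 6.40 − (-0.550) = 6.95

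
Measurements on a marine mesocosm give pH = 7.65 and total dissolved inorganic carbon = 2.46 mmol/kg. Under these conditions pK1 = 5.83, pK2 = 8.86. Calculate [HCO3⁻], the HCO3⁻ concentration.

α₁ = 1 / (1 + [H⁺]/K1 + K2/[H⁺]) = 1 / (1 + 10^-1.82 + 10^-1.21)
   = 1 / (1 + 0.015136 + 0.061660) = 1/1.0768 = 0.9287
[HCO3⁻] = α₁ × DIC = 0.9287 × 2.46 = 2.28 mmol/kg

[HCO3⁻] = 2.28 mmol/kg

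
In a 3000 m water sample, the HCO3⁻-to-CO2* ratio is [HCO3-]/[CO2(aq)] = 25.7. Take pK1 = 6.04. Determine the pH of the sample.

From K1 = [H⁺][HCO3-]/[CO2(aq)]:  pH = pK1 + log₁₀([HCO3-]/[CO2(aq)])
log₁₀(25.7) = +1.410
pH = 6.04 + (+1.410) = 7.45

pH = 7.45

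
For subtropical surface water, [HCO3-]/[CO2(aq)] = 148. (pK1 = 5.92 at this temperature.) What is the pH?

pH = 8.09

From K1 = [H⁺][HCO3-]/[CO2(aq)]:  pH = pK1 + log₁₀([HCO3-]/[CO2(aq)])
log₁₀(148) = +2.170
pH = 5.92 + (+2.170) = 8.09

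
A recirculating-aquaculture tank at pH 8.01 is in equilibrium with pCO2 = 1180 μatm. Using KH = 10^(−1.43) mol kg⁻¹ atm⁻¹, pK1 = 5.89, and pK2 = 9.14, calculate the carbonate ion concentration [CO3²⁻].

[CO2*] = KH · pCO2 = 10^(−1.43) × 1180×10^-6 = 4.384×10^-5 mol/kg
α₀ = 1/(1 + K1/[H⁺] + K1K2/[H⁺]²) = 1/(1 + 10^+2.12 + 10^+0.99) = 0.007013
DIC = [CO2*]/α₀ = 4.384×10^-5 / 0.007013 = 6.252 mmol/kg
[CO3²⁻] = α₂·DIC; α₂ = 0.06853, so [CO3²⁻] = 0.06853 × 6.252 = 0.428 mmol/kg

[CO3²⁻] = 0.428 mmol/kg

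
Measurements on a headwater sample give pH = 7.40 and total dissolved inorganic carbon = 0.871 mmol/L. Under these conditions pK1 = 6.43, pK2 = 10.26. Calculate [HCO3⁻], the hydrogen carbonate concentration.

α₁ = 1 / (1 + [H⁺]/K1 + K2/[H⁺]) = 1 / (1 + 10^-0.97 + 10^-2.86)
   = 1 / (1 + 0.10715 + 0.0013804) = 1/1.1085 = 0.9021
[HCO3⁻] = α₁ × DIC = 0.9021 × 0.871 = 0.786 mmol/L

[HCO3⁻] = 0.786 mmol/L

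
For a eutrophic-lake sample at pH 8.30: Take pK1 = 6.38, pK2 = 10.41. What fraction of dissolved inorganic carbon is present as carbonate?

α₂ = 1 / (1 + [H⁺]/K2 + [H⁺]²/(K1K2)) = 1 / (1 + 10^+2.11 + 10^+0.19)
   = 1 / (1 + 128.82 + 1.5488) = 1/131.37 = 0.007612

α₂ = 0.00761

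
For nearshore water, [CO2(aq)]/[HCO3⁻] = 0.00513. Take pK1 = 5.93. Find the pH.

From K1 = [H⁺][HCO3⁻]/[CO2(aq)]:  pH = pK1 − log₁₀([CO2(aq)]/[HCO3⁻])
log₁₀(0.00513) = -2.290
pH = 5.93 − (-2.290) = 8.22

pH = 8.22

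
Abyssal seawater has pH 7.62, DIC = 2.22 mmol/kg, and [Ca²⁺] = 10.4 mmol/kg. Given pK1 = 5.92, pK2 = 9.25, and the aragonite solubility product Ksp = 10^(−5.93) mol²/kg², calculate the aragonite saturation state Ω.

Ω = 0.442

α₂ = 1 / (1 + [H⁺]/K2 + [H⁺]²/(K1K2)) = 1 / (1 + 10^+1.63 + 10^-0.07)
   = 1 / (1 + 42.658 + 0.85114) = 1/44.509 = 0.02247
[CO3²⁻] = α₂ × DIC = 0.02247 × 2.22 = 0.04988 mmol/kg
Ksp = 10^(−5.93) = 1.175×10^-6
Ω = [Ca²⁺][CO3²⁻]/Ksp = (10.4×10^-3)(4.988×10^-5) / 1.175×10^-6 = 0.442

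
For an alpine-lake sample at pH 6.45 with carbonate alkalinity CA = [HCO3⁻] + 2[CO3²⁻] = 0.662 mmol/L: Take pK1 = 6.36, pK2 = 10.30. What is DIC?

DIC = 1.20 mmol/L

CA = [HCO3⁻] + 2[CO3²⁻] = (α₁ + 2α₂)·DIC
At pH 6.45: [H⁺]/K1 = 10^-0.09 = 0.81283, K2/[H⁺] = 10^-3.85 = 0.00014125
α₁ = 1/(1 + 0.81283 + 0.00014125) = 1/1.8130 = 0.5516; α₂ = α₁·K2/[H⁺] = 7.791×10^-5
α₁ + 2α₂ = 0.5517
DIC = CA / (α₁ + 2α₂) = 0.662 / 0.5517 = 1.20 mmol/L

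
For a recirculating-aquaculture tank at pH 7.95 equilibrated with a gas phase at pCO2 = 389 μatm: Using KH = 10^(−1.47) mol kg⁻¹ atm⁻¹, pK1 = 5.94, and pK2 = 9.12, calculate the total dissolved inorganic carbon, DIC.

[CO2*] = KH · pCO2 = 10^(−1.47) × 389×10^-6 = 1.318×10^-5 mol/kg
α₀ = 1/(1 + K1/[H⁺] + K1K2/[H⁺]²) = 1/(1 + 10^+2.01 + 10^+0.84) = 0.009070
DIC = [CO2*]/α₀ = 1.318×10^-5 / 0.009070 = 1.45 mmol/kg

DIC = 1.45 mmol/kg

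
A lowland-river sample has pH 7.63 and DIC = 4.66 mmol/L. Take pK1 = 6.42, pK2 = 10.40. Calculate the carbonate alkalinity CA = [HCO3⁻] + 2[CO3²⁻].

CA = 4.40 mmol/L

CA = [HCO3⁻] + 2[CO3²⁻] = (α₁ + 2α₂)·DIC
At pH 7.63: [H⁺]/K1 = 10^-1.21 = 0.061660, K2/[H⁺] = 10^-2.77 = 0.0016982
α₁ = 1/(1 + 0.061660 + 0.0016982) = 1/1.0634 = 0.9404; α₂ = α₁·K2/[H⁺] = 0.001597
α₁ + 2α₂ = 0.9436
CA = 0.9436 × 4.66 = 4.40 mmol/L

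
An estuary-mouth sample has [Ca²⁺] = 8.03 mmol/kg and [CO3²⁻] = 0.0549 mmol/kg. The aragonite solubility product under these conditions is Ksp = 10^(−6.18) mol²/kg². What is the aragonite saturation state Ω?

Ω = 0.667

Ksp = 10^(−6.18) = 6.607×10^-7
Ω = [Ca²⁺][CO3²⁻]/Ksp = (8.03×10^-3)(0.0549×10^-3) / 6.607×10^-7 = 0.667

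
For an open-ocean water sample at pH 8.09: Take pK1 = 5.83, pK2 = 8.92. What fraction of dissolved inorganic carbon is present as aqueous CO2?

α₀ = 0.00476

α₀ = 1 / (1 + K1/[H⁺] + K1K2/[H⁺]²) = 1 / (1 + 10^+2.26 + 10^+1.43)
   = 1 / (1 + 181.97 + 26.915) = 1/209.89 = 0.004765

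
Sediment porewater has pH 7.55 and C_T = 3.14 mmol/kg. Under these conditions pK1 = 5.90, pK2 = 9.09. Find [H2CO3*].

α₀ = 1 / (1 + K1/[H⁺] + K1K2/[H⁺]²) = 1 / (1 + 10^+1.65 + 10^+0.11)
   = 1 / (1 + 44.668 + 1.2882) = 1/46.957 = 0.02130
[CO2*] = α₀ × DIC = 0.02130 × 3.14 = 0.0669 mmol/kg

[CO2*] = 0.0669 mmol/kg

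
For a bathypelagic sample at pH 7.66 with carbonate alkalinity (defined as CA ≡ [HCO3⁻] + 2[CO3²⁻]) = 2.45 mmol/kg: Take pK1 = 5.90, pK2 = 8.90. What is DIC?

CA = [HCO3⁻] + 2[CO3²⁻] = (α₁ + 2α₂)·DIC
At pH 7.66: [H⁺]/K1 = 10^-1.76 = 0.017378, K2/[H⁺] = 10^-1.24 = 0.057544
α₁ = 1/(1 + 0.017378 + 0.057544) = 1/1.0749 = 0.9303; α₂ = α₁·K2/[H⁺] = 0.05353
α₁ + 2α₂ = 1.0374
DIC = CA / (α₁ + 2α₂) = 2.45 / 1.0374 = 2.36 mmol/kg

DIC = 2.36 mmol/kg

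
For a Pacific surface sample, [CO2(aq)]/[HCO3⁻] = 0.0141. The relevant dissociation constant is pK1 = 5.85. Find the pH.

From K1 = [H⁺][HCO3⁻]/[CO2(aq)]:  pH = pK1 − log₁₀([CO2(aq)]/[HCO3⁻])
log₁₀(0.0141) = -1.851
pH = 5.85 − (-1.851) = 7.70

pH = 7.70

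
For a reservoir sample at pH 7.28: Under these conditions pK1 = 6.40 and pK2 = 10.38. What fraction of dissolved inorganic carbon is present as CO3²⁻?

α₂ = 0.000701

α₂ = 1 / (1 + [H⁺]/K2 + [H⁺]²/(K1K2)) = 1 / (1 + 10^+3.10 + 10^+2.22)
   = 1 / (1 + 1258.9 + 165.96) = 1/1425.9 = 0.0007013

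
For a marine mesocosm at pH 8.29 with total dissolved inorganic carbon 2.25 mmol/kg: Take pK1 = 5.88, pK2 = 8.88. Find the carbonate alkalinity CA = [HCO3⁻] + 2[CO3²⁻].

CA = 2.70 mmol/kg

CA = [HCO3⁻] + 2[CO3²⁻] = (α₁ + 2α₂)·DIC
At pH 8.29: [H⁺]/K1 = 10^-2.41 = 0.0038905, K2/[H⁺] = 10^-0.59 = 0.25704
α₁ = 1/(1 + 0.0038905 + 0.25704) = 1/1.2609 = 0.7931; α₂ = α₁·K2/[H⁺] = 0.2038
α₁ + 2α₂ = 1.2008
CA = 1.2008 × 2.25 = 2.70 mmol/kg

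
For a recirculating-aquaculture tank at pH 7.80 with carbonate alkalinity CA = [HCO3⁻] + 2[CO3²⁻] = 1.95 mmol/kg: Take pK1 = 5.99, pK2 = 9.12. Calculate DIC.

DIC = 1.89 mmol/kg

CA = [HCO3⁻] + 2[CO3²⁻] = (α₁ + 2α₂)·DIC
At pH 7.80: [H⁺]/K1 = 10^-1.81 = 0.015488, K2/[H⁺] = 10^-1.32 = 0.047863
α₁ = 1/(1 + 0.015488 + 0.047863) = 1/1.0634 = 0.9404; α₂ = α₁·K2/[H⁺] = 0.04501
α₁ + 2α₂ = 1.0304
DIC = CA / (α₁ + 2α₂) = 1.95 / 1.0304 = 1.89 mmol/kg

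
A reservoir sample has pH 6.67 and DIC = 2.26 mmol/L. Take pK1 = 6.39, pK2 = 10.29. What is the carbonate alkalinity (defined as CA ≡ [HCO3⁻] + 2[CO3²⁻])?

CA = 1.48 mmol/L

CA = [HCO3⁻] + 2[CO3²⁻] = (α₁ + 2α₂)·DIC
At pH 6.67: [H⁺]/K1 = 10^-0.28 = 0.52481, K2/[H⁺] = 10^-3.62 = 0.00023988
α₁ = 1/(1 + 0.52481 + 0.00023988) = 1/1.5250 = 0.6557; α₂ = α₁·K2/[H⁺] = 0.0001573
α₁ + 2α₂ = 0.6560
CA = 0.6560 × 2.26 = 1.48 mmol/L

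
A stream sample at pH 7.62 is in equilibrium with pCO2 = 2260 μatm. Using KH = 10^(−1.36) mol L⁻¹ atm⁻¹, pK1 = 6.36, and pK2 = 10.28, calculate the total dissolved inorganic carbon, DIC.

DIC = 1.90 mmol/L

[CO2*] = KH · pCO2 = 10^(−1.36) × 2260×10^-6 = 9.865×10^-5 mol/L
α₀ = 1/(1 + K1/[H⁺] + K1K2/[H⁺]²) = 1/(1 + 10^+1.26 + 10^-1.40) = 0.05198
DIC = [CO2*]/α₀ = 9.865×10^-5 / 0.05198 = 1.90 mmol/L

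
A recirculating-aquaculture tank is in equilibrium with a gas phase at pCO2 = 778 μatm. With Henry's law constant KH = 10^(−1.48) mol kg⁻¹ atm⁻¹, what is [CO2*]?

KH = 10^(−1.48) = 3.311×10^-2 mol kg⁻¹ atm⁻¹
[CO2*] = KH · pCO2 = 3.311×10^-2 × 778×10^-6 atm = 2.58×10^-5 mol/kg

[CO2*] = 25.8 μmol/kg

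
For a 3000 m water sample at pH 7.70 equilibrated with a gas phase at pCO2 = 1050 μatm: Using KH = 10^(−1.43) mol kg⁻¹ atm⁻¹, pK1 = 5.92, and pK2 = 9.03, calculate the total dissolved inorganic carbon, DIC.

DIC = 2.50 mmol/kg

[CO2*] = KH · pCO2 = 10^(−1.43) × 1050×10^-6 = 3.901×10^-5 mol/kg
α₀ = 1/(1 + K1/[H⁺] + K1K2/[H⁺]²) = 1/(1 + 10^+1.78 + 10^+0.45) = 0.01561
DIC = [CO2*]/α₀ = 3.901×10^-5 / 0.01561 = 2.50 mmol/kg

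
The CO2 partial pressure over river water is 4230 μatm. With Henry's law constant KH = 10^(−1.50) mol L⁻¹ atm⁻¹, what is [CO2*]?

[CO2*] = 134 μmol/L

KH = 10^(−1.50) = 3.162×10^-2 mol L⁻¹ atm⁻¹
[CO2*] = KH · pCO2 = 3.162×10^-2 × 4230×10^-6 atm = 1.34×10^-4 mol/L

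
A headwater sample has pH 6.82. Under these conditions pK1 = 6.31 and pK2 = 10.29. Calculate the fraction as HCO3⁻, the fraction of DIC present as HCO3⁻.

α₁ = 1 / (1 + [H⁺]/K1 + K2/[H⁺]) = 1 / (1 + 10^-0.51 + 10^-3.47)
   = 1 / (1 + 0.30903 + 0.00033884) = 1/1.3094 = 0.7637

α₁ = 0.764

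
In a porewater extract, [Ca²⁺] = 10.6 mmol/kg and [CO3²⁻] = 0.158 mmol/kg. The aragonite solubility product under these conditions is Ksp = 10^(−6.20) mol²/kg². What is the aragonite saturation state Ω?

Ω = 2.65

Ksp = 10^(−6.20) = 6.310×10^-7
Ω = [Ca²⁺][CO3²⁻]/Ksp = (10.6×10^-3)(0.158×10^-3) / 6.310×10^-7 = 2.65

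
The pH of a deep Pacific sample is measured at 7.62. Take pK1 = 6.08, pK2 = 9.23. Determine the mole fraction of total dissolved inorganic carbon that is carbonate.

α₂ = 0.0233

α₂ = 1 / (1 + [H⁺]/K2 + [H⁺]²/(K1K2)) = 1 / (1 + 10^+1.61 + 10^+0.07)
   = 1 / (1 + 40.738 + 1.1749) = 1/42.913 = 0.02330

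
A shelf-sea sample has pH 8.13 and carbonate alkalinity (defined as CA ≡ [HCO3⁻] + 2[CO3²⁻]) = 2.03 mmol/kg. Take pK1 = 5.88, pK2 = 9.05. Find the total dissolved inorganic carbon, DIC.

CA = [HCO3⁻] + 2[CO3²⁻] = (α₁ + 2α₂)·DIC
At pH 8.13: [H⁺]/K1 = 10^-2.25 = 0.0056234, K2/[H⁺] = 10^-0.92 = 0.12023
α₁ = 1/(1 + 0.0056234 + 0.12023) = 1/1.1258 = 0.8882; α₂ = α₁·K2/[H⁺] = 0.1068
α₁ + 2α₂ = 1.1018
DIC = CA / (α₁ + 2α₂) = 2.03 / 1.1018 = 1.84 mmol/kg

DIC = 1.84 mmol/kg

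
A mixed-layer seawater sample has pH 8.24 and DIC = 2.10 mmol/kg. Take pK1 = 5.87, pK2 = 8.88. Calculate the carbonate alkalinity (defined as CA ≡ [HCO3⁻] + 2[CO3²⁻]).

CA = [HCO3⁻] + 2[CO3²⁻] = (α₁ + 2α₂)·DIC
At pH 8.24: [H⁺]/K1 = 10^-2.37 = 0.0042658, K2/[H⁺] = 10^-0.64 = 0.22909
α₁ = 1/(1 + 0.0042658 + 0.22909) = 1/1.2334 = 0.8108; α₂ = α₁·K2/[H⁺] = 0.1857
α₁ + 2α₂ = 1.1823
CA = 1.1823 × 2.10 = 2.48 mmol/kg

CA = 2.48 mmol/kg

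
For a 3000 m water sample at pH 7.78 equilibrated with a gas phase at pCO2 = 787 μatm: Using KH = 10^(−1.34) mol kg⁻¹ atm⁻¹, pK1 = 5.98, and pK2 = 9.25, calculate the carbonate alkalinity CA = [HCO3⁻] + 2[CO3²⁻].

CA = 2.42 mmol/kg

[CO2*] = KH · pCO2 = 10^(−1.34) × 787×10^-6 = 3.597×10^-5 mol/kg
α₀ = 1/(1 + K1/[H⁺] + K1K2/[H⁺]²) = 1/(1 + 10^+1.80 + 10^+0.33) = 0.01510
DIC = [CO2*]/α₀ = 3.597×10^-5 / 0.01510 = 2.383 mmol/kg
CA = (α₁ + 2α₂)·DIC = (0.9526 + 2×0.03228) × 2.383 = 2.42 mmol/kg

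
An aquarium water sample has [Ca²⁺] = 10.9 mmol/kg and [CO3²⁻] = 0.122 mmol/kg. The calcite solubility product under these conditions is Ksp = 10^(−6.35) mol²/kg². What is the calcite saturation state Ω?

Ksp = 10^(−6.35) = 4.467×10^-7
Ω = [Ca²⁺][CO3²⁻]/Ksp = (10.9×10^-3)(0.122×10^-3) / 4.467×10^-7 = 2.98

Ω = 2.98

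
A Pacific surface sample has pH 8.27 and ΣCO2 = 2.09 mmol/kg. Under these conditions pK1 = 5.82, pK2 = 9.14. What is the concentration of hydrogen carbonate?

[HCO3⁻] = 1.84 mmol/kg

α₁ = 1 / (1 + [H⁺]/K1 + K2/[H⁺]) = 1 / (1 + 10^-2.45 + 10^-0.87)
   = 1 / (1 + 0.0035481 + 0.13490) = 1/1.1384 = 0.8784
[HCO3⁻] = α₁ × DIC = 0.8784 × 2.09 = 1.84 mmol/kg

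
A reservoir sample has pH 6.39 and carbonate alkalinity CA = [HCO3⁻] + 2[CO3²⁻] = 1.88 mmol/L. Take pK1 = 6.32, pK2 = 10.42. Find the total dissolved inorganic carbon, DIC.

CA = [HCO3⁻] + 2[CO3²⁻] = (α₁ + 2α₂)·DIC
At pH 6.39: [H⁺]/K1 = 10^-0.07 = 0.85114, K2/[H⁺] = 10^-4.03 = 9.3325×10^-5
α₁ = 1/(1 + 0.85114 + 9.3325×10^-5) = 1/1.8512 = 0.5402; α₂ = α₁·K2/[H⁺] = 5.041×10^-5
α₁ + 2α₂ = 0.5403
DIC = CA / (α₁ + 2α₂) = 1.88 / 0.5403 = 3.48 mmol/L

DIC = 3.48 mmol/L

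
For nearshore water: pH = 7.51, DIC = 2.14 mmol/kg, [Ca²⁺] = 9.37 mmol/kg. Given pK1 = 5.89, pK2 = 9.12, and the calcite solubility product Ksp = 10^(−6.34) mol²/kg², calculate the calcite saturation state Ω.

Ω = 1.03

α₂ = 1 / (1 + [H⁺]/K2 + [H⁺]²/(K1K2)) = 1 / (1 + 10^+1.61 + 10^-0.01)
   = 1 / (1 + 40.738 + 0.97724) = 1/42.715 = 0.02341
[CO3²⁻] = α₂ × DIC = 0.02341 × 2.14 = 0.05010 mmol/kg
Ksp = 10^(−6.34) = 4.571×10^-7
Ω = [Ca²⁺][CO3²⁻]/Ksp = (9.37×10^-3)(5.010×10^-5) / 4.571×10^-7 = 1.03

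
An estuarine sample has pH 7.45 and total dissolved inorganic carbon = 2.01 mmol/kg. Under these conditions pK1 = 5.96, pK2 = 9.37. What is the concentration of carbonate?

[CO3²⁻] = 0.0231 mmol/kg

α₂ = 1 / (1 + [H⁺]/K2 + [H⁺]²/(K1K2)) = 1 / (1 + 10^+1.92 + 10^+0.43)
   = 1 / (1 + 83.176 + 2.6915) = 1/86.868 = 0.01151
[CO3²⁻] = α₂ × DIC = 0.01151 × 2.01 = 0.0231 mmol/kg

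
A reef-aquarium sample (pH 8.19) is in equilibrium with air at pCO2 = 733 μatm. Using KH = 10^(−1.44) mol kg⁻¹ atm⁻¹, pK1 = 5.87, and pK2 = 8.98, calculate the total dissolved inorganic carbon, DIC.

DIC = 6.49 mmol/kg

[CO2*] = KH · pCO2 = 10^(−1.44) × 733×10^-6 = 2.661×10^-5 mol/kg
α₀ = 1/(1 + K1/[H⁺] + K1K2/[H⁺]²) = 1/(1 + 10^+2.32 + 10^+1.53) = 0.004101
DIC = [CO2*]/α₀ = 2.661×10^-5 / 0.004101 = 6.49 mmol/kg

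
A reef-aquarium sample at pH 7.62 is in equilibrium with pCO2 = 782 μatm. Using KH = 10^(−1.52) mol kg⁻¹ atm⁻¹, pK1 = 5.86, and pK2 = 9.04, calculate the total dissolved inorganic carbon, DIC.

DIC = 1.43 mmol/kg

[CO2*] = KH · pCO2 = 10^(−1.52) × 782×10^-6 = 2.362×10^-5 mol/kg
α₀ = 1/(1 + K1/[H⁺] + K1K2/[H⁺]²) = 1/(1 + 10^+1.76 + 10^+0.34) = 0.01647
DIC = [CO2*]/α₀ = 2.362×10^-5 / 0.01647 = 1.43 mmol/kg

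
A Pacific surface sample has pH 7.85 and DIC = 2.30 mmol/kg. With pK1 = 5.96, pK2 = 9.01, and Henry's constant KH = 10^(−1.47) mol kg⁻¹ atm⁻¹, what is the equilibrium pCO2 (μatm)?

pCO2 = 808 μatm

α₀ = 1 / (1 + K1/[H⁺] + K1K2/[H⁺]²) = 1 / (1 + 10^+1.89 + 10^+0.73)
   = 1 / (1 + 77.625 + 5.3703) = 1/83.995 = 0.01191
[CO2*] = α₀ × DIC = 0.01191 × 2.30 = 0.02738 mmol/kg
pCO2 = [CO2*]/KH = 2.738×10^-5 / 3.388×10^-2 = 808 μatm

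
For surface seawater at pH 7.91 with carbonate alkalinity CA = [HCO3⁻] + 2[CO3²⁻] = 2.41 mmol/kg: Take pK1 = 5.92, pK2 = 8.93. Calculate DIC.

CA = [HCO3⁻] + 2[CO3²⁻] = (α₁ + 2α₂)·DIC
At pH 7.91: [H⁺]/K1 = 10^-1.99 = 0.010233, K2/[H⁺] = 10^-1.02 = 0.095499
α₁ = 1/(1 + 0.010233 + 0.095499) = 1/1.1057 = 0.9044; α₂ = α₁·K2/[H⁺] = 0.08637
α₁ + 2α₂ = 1.0771
DIC = CA / (α₁ + 2α₂) = 2.41 / 1.0771 = 2.24 mmol/kg

DIC = 2.24 mmol/kg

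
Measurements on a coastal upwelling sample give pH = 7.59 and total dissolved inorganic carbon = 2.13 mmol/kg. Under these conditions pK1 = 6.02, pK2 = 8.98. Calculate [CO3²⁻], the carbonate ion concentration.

α₂ = 1 / (1 + [H⁺]/K2 + [H⁺]²/(K1K2)) = 1 / (1 + 10^+1.39 + 10^-0.18)
   = 1 / (1 + 24.547 + 0.66069) = 1/26.208 = 0.03816
[CO3²⁻] = α₂ × DIC = 0.03816 × 2.13 = 0.0813 mmol/kg

[CO3²⁻] = 0.0813 mmol/kg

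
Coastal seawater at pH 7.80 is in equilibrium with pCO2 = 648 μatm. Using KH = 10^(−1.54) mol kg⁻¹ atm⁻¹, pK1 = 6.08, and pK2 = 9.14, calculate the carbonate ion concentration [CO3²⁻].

[CO2*] = KH · pCO2 = 10^(−1.54) × 648×10^-6 = 1.869×10^-5 mol/kg
α₀ = 1/(1 + K1/[H⁺] + K1K2/[H⁺]²) = 1/(1 + 10^+1.72 + 10^+0.38) = 0.01790
DIC = [CO2*]/α₀ = 1.869×10^-5 / 0.01790 = 1.044 mmol/kg
[CO3²⁻] = α₂·DIC; α₂ = 0.04293, so [CO3²⁻] = 0.04293 × 1.044 = 0.0448 mmol/kg

[CO3²⁻] = 0.0448 mmol/kg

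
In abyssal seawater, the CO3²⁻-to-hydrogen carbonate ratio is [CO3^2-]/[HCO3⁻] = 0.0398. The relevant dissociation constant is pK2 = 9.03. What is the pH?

From K2 = [H⁺][CO3^2-]/[HCO3⁻]:  pH = pK2 + log₁₀([CO3^2-]/[HCO3⁻])
log₁₀(0.0398) = -1.400
pH = 9.03 + (-1.400) = 7.63

pH = 7.63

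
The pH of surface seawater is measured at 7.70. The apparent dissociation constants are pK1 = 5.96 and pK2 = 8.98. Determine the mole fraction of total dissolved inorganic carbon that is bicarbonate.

α₁ = 1 / (1 + [H⁺]/K1 + K2/[H⁺]) = 1 / (1 + 10^-1.74 + 10^-1.28)
   = 1 / (1 + 0.018197 + 0.052481) = 1/1.0707 = 0.9340

α₁ = 0.934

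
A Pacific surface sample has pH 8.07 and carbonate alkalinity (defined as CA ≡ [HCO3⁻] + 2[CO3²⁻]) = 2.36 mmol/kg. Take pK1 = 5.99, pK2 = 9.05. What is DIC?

CA = [HCO3⁻] + 2[CO3²⁻] = (α₁ + 2α₂)·DIC
At pH 8.07: [H⁺]/K1 = 10^-2.08 = 0.0083176, K2/[H⁺] = 10^-0.98 = 0.10471
α₁ = 1/(1 + 0.0083176 + 0.10471) = 1/1.1130 = 0.8984; α₂ = α₁·K2/[H⁺] = 0.09408
α₁ + 2α₂ = 1.0866
DIC = CA / (α₁ + 2α₂) = 2.36 / 1.0866 = 2.17 mmol/kg

DIC = 2.17 mmol/kg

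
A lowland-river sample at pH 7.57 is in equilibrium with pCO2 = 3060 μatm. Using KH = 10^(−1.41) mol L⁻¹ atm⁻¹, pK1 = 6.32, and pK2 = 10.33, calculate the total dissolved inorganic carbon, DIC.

[CO2*] = KH · pCO2 = 10^(−1.41) × 3060×10^-6 = 1.190×10^-4 mol/L
α₀ = 1/(1 + K1/[H⁺] + K1K2/[H⁺]²) = 1/(1 + 10^+1.25 + 10^-1.51) = 0.05315
DIC = [CO2*]/α₀ = 1.190×10^-4 / 0.05315 = 2.24 mmol/L

DIC = 2.24 mmol/L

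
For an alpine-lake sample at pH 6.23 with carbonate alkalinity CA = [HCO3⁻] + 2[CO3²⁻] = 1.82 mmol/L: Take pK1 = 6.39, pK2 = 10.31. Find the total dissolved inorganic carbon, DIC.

CA = [HCO3⁻] + 2[CO3²⁻] = (α₁ + 2α₂)·DIC
At pH 6.23: [H⁺]/K1 = 10^0.16 = 1.4454, K2/[H⁺] = 10^-4.08 = 8.3176×10^-5
α₁ = 1/(1 + 1.4454 + 8.3176×10^-5) = 1/2.4455 = 0.4089; α₂ = α₁·K2/[H⁺] = 3.401×10^-5
α₁ + 2α₂ = 0.4090
DIC = CA / (α₁ + 2α₂) = 1.82 / 0.4090 = 4.45 mmol/L

DIC = 4.45 mmol/L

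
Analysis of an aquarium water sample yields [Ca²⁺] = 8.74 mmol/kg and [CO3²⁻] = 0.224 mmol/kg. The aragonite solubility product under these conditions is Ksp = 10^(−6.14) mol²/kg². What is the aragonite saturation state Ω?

Ω = 2.70

Ksp = 10^(−6.14) = 7.244×10^-7
Ω = [Ca²⁺][CO3²⁻]/Ksp = (8.74×10^-3)(0.224×10^-3) / 7.244×10^-7 = 2.70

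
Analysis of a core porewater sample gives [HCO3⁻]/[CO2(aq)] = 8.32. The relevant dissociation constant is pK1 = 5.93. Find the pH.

pH = 6.85

From K1 = [H⁺][HCO3⁻]/[CO2(aq)]:  pH = pK1 + log₁₀([HCO3⁻]/[CO2(aq)])
log₁₀(8.32) = +0.920
pH = 5.93 + (+0.920) = 6.85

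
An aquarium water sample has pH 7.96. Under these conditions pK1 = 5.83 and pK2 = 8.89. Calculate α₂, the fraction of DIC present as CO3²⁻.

α₂ = 1 / (1 + [H⁺]/K2 + [H⁺]²/(K1K2)) = 1 / (1 + 10^+0.93 + 10^-1.20)
   = 1 / (1 + 8.5114 + 0.063096) = 1/9.5745 = 0.1044

α₂ = 0.104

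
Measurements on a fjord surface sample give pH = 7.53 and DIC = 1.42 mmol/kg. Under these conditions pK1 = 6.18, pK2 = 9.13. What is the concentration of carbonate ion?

α₂ = 1 / (1 + [H⁺]/K2 + [H⁺]²/(K1K2)) = 1 / (1 + 10^+1.60 + 10^+0.25)
   = 1 / (1 + 39.811 + 1.7783) = 1/42.589 = 0.02348
[CO3²⁻] = α₂ × DIC = 0.02348 × 1.42 = 0.0333 mmol/kg

[CO3²⁻] = 0.0333 mmol/kg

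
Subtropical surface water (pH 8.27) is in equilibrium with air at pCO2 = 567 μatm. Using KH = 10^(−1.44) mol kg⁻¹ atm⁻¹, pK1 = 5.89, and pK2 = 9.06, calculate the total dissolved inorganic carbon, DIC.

[CO2*] = KH · pCO2 = 10^(−1.44) × 567×10^-6 = 2.059×10^-5 mol/kg
α₀ = 1/(1 + K1/[H⁺] + K1K2/[H⁺]²) = 1/(1 + 10^+2.38 + 10^+1.59) = 0.003574
DIC = [CO2*]/α₀ = 2.059×10^-5 / 0.003574 = 5.76 mmol/kg

DIC = 5.76 mmol/kg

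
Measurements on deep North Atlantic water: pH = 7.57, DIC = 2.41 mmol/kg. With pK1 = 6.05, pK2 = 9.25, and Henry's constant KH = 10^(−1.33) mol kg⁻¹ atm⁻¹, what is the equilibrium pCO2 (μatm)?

pCO2 = 1480 μatm

α₀ = 1 / (1 + K1/[H⁺] + K1K2/[H⁺]²) = 1 / (1 + 10^+1.52 + 10^-0.16)
   = 1 / (1 + 33.113 + 0.69183) = 1/34.805 = 0.02873
[CO2*] = α₀ × DIC = 0.02873 × 2.41 = 0.06924 mmol/kg
pCO2 = [CO2*]/KH = 6.924×10^-5 / 4.677×10^-2 = 1480 μatm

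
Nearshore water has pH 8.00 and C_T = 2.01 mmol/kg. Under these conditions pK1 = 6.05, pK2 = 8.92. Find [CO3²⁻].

[CO3²⁻] = 0.214 mmol/kg

α₂ = 1 / (1 + [H⁺]/K2 + [H⁺]²/(K1K2)) = 1 / (1 + 10^+0.92 + 10^-1.03)
   = 1 / (1 + 8.3176 + 0.093325) = 1/9.4110 = 0.1063
[CO3²⁻] = α₂ × DIC = 0.1063 × 2.01 = 0.214 mmol/kg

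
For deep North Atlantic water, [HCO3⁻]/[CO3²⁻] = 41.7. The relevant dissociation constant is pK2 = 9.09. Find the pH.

From K2 = [H⁺][CO3²⁻]/[HCO3⁻]:  pH = pK2 − log₁₀([HCO3⁻]/[CO3²⁻])
log₁₀(41.7) = +1.620
pH = 9.09 − (+1.620) = 7.47

pH = 7.47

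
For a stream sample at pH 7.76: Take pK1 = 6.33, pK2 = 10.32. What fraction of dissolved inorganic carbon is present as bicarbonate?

α₁ = 1 / (1 + [H⁺]/K1 + K2/[H⁺]) = 1 / (1 + 10^-1.43 + 10^-2.56)
   = 1 / (1 + 0.037154 + 0.0027542) = 1/1.0399 = 0.9616

α₁ = 0.962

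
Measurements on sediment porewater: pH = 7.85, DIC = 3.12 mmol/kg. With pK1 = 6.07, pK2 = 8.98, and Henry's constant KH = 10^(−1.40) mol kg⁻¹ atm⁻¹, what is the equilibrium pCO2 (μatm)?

pCO2 = 1190 μatm

α₀ = 1 / (1 + K1/[H⁺] + K1K2/[H⁺]²) = 1 / (1 + 10^+1.78 + 10^+0.65)
   = 1 / (1 + 60.256 + 4.4668) = 1/65.723 = 0.01522
[CO2*] = α₀ × DIC = 0.01522 × 3.12 = 0.04747 mmol/kg
pCO2 = [CO2*]/KH = 4.747×10^-5 / 3.981×10^-2 = 1190 μatm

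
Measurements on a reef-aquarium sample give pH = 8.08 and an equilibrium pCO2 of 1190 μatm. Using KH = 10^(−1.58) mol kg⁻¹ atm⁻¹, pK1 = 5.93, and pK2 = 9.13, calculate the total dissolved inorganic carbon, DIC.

[CO2*] = KH · pCO2 = 10^(−1.58) × 1190×10^-6 = 3.130×10^-5 mol/kg
α₀ = 1/(1 + K1/[H⁺] + K1K2/[H⁺]²) = 1/(1 + 10^+2.15 + 10^+1.10) = 0.006458
DIC = [CO2*]/α₀ = 3.130×10^-5 / 0.006458 = 4.85 mmol/kg

DIC = 4.85 mmol/kg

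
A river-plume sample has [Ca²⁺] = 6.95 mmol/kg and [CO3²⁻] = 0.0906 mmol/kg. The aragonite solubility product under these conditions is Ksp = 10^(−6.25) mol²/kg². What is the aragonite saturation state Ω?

Ksp = 10^(−6.25) = 5.623×10^-7
Ω = [Ca²⁺][CO3²⁻]/Ksp = (6.95×10^-3)(0.0906×10^-3) / 5.623×10^-7 = 1.12

Ω = 1.12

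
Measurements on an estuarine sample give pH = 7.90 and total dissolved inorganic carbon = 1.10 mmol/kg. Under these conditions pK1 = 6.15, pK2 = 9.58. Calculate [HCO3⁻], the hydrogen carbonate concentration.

[HCO3⁻] = 1.06 mmol/kg

α₁ = 1 / (1 + [H⁺]/K1 + K2/[H⁺]) = 1 / (1 + 10^-1.75 + 10^-1.68)
   = 1 / (1 + 0.017783 + 0.020893) = 1/1.0387 = 0.9628
[HCO3⁻] = α₁ × DIC = 0.9628 × 1.10 = 1.06 mmol/kg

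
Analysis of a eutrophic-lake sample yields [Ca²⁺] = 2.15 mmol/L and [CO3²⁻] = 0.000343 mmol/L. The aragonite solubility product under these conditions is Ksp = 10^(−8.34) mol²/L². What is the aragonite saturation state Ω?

Ksp = 10^(−8.34) = 4.571×10^-9
Ω = [Ca²⁺][CO3²⁻]/Ksp = (2.15×10^-3)(0.000343×10^-3) / 4.571×10^-9 = 0.161

Ω = 0.161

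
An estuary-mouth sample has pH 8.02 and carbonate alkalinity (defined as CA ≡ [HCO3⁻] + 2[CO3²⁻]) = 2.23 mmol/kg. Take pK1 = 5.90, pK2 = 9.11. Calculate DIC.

DIC = 2.09 mmol/kg

CA = [HCO3⁻] + 2[CO3²⁻] = (α₁ + 2α₂)·DIC
At pH 8.02: [H⁺]/K1 = 10^-2.12 = 0.0075858, K2/[H⁺] = 10^-1.09 = 0.081283
α₁ = 1/(1 + 0.0075858 + 0.081283) = 1/1.0889 = 0.9184; α₂ = α₁·K2/[H⁺] = 0.07465
α₁ + 2α₂ = 1.0677
DIC = CA / (α₁ + 2α₂) = 2.23 / 1.0677 = 2.09 mmol/kg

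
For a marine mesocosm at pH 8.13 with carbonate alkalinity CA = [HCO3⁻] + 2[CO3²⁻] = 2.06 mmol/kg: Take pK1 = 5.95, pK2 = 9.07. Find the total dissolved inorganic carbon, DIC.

CA = [HCO3⁻] + 2[CO3²⁻] = (α₁ + 2α₂)·DIC
At pH 8.13: [H⁺]/K1 = 10^-2.18 = 0.0066069, K2/[H⁺] = 10^-0.94 = 0.11482
α₁ = 1/(1 + 0.0066069 + 0.11482) = 1/1.1214 = 0.8917; α₂ = α₁·K2/[H⁺] = 0.1024
α₁ + 2α₂ = 1.0965
DIC = CA / (α₁ + 2α₂) = 2.06 / 1.0965 = 1.88 mmol/kg

DIC = 1.88 mmol/kg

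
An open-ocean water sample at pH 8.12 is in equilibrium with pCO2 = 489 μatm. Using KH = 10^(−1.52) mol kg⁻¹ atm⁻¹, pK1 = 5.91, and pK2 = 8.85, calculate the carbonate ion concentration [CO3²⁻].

[CO3²⁻] = 0.446 mmol/kg

[CO2*] = KH · pCO2 = 10^(−1.52) × 489×10^-6 = 1.477×10^-5 mol/kg
α₀ = 1/(1 + K1/[H⁺] + K1K2/[H⁺]²) = 1/(1 + 10^+2.21 + 10^+1.48) = 0.005171
DIC = [CO2*]/α₀ = 1.477×10^-5 / 0.005171 = 2.856 mmol/kg
[CO3²⁻] = α₂·DIC; α₂ = 0.1562, so [CO3²⁻] = 0.1562 × 2.856 = 0.446 mmol/kg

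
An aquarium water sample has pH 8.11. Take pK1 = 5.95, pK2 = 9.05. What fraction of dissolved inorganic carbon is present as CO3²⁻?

α₂ = 1 / (1 + [H⁺]/K2 + [H⁺]²/(K1K2)) = 1 / (1 + 10^+0.94 + 10^-1.22)
   = 1 / (1 + 8.7096 + 0.060256) = 1/9.7699 = 0.1024

α₂ = 0.102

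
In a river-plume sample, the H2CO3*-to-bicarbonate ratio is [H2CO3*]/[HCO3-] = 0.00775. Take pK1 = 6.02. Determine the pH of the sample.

pH = 8.13

From K1 = [H⁺][HCO3-]/[H2CO3*]:  pH = pK1 − log₁₀([H2CO3*]/[HCO3-])
log₁₀(0.00775) = -2.111
pH = 6.02 − (-2.111) = 8.13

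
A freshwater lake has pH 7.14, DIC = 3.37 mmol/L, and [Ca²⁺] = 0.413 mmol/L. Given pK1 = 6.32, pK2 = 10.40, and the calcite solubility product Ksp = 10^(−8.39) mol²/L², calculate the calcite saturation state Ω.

Ω = 0.163

α₂ = 1 / (1 + [H⁺]/K2 + [H⁺]²/(K1K2)) = 1 / (1 + 10^+3.26 + 10^+2.44)
   = 1 / (1 + 1819.7 + 275.42) = 1/2096.1 = 0.0004771
[CO3²⁻] = α₂ × DIC = 0.0004771 × 3.37 = 0.001608 mmol/L = 1.608 μmol/L
Ksp = 10^(−8.39) = 4.074×10^-9
Ω = [Ca²⁺][CO3²⁻]/Ksp = (0.413×10^-3)(1.608×10^-6) / 4.074×10^-9 = 0.163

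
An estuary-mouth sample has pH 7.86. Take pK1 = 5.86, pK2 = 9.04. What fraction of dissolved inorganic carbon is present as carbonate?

α₂ = 1 / (1 + [H⁺]/K2 + [H⁺]²/(K1K2)) = 1 / (1 + 10^+1.18 + 10^-0.82)
   = 1 / (1 + 15.136 + 0.15136) = 1/16.287 = 0.06140

α₂ = 0.0614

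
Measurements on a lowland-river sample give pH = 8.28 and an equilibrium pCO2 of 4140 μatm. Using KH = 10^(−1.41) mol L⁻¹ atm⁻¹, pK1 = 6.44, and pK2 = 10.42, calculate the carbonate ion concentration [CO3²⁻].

[CO2*] = KH · pCO2 = 10^(−1.41) × 4140×10^-6 = 1.611×10^-4 mol/L
α₀ = 1/(1 + K1/[H⁺] + K1K2/[H⁺]²) = 1/(1 + 10^+1.84 + 10^-0.30) = 0.01415
DIC = [CO2*]/α₀ = 1.611×10^-4 / 0.01415 = 11.38 mmol/L
[CO3²⁻] = α₂·DIC; α₂ = 0.007091, so [CO3²⁻] = 0.007091 × 11.38 = 0.0807 mmol/L

[CO3²⁻] = 0.0807 mmol/L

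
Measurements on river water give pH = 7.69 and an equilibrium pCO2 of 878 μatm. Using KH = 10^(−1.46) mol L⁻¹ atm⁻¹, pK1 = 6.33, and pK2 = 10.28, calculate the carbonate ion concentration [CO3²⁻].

[CO3²⁻] = 1.79 μmol/L

[CO2*] = KH · pCO2 = 10^(−1.46) × 878×10^-6 = 3.044×10^-5 mol/L
α₀ = 1/(1 + K1/[H⁺] + K1K2/[H⁺]²) = 1/(1 + 10^+1.36 + 10^-1.23) = 0.04172
DIC = [CO2*]/α₀ = 3.044×10^-5 / 0.04172 = 0.7297 mmol/L
[CO3²⁻] = α₂·DIC; α₂ = 0.002457, so [CO3²⁻] = 0.002457 × 0.7297 = 0.00179 mmol/L = 1.79 μmol/L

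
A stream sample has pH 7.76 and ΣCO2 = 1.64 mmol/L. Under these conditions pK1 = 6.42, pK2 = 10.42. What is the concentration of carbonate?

α₂ = 1 / (1 + [H⁺]/K2 + [H⁺]²/(K1K2)) = 1 / (1 + 10^+2.66 + 10^+1.32)
   = 1 / (1 + 457.09 + 20.893) = 1/478.98 = 0.002088
[CO3²⁻] = α₂ × DIC = 0.002088 × 1.64 = 0.00342 mmol/L = 3.42 μmol/L

[CO3²⁻] = 3.42 μmol/L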